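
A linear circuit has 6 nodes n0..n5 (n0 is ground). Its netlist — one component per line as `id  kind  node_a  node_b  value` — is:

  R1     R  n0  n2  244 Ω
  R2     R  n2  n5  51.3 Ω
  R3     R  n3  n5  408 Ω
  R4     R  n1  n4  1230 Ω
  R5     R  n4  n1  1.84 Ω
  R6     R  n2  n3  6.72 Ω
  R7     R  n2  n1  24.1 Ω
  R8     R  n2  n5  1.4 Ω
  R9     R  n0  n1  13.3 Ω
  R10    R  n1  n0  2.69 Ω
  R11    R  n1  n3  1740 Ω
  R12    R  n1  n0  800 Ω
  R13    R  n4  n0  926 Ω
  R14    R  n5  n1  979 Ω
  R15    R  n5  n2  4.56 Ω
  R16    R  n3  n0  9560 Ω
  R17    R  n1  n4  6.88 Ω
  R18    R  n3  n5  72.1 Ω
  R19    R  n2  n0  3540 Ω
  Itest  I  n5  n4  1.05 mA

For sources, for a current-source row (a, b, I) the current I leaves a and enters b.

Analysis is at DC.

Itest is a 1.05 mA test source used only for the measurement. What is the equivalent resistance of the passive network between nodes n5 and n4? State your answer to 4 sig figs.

R_eq = 23.47 Ω

MNA unknowns: 5 node voltages V₁..V_5
R1: Y=0.004098 on G[0,2]
R2: Y=0.01949 on G[2,5]
R3: Y=0.002451 on G[3,5]
R4: Y=0.0008130 on G[1,4]
R5: Y=0.5435 on G[4,1]
R6: Y=0.1488 on G[2,3]
R7: Y=0.04149 on G[2,1]
R8: Y=0.7143 on G[2,5]
R9: Y=0.07519 on G[0,1]
R10: Y=0.3717 on G[1,0]
R11: Y=0.0005747 on G[1,3]
R12: Y=0.001250 on G[1,0]
R13: Y=0.001080 on G[4,0]
R14: Y=0.001021 on G[5,1]
R15: Y=0.2193 on G[5,2]
R16: Y=0.0001046 on G[3,0]
R17: Y=0.1453 on G[1,4]
R18: Y=0.01387 on G[3,5]
R19: Y=0.0002825 on G[2,0]
Itest: z[5]−=0.00105, z[4]+=0.00105
solve → V1=0.0002145, V2=-0.02185, V3=-0.02187, V4=0.001734, V5=-0.02291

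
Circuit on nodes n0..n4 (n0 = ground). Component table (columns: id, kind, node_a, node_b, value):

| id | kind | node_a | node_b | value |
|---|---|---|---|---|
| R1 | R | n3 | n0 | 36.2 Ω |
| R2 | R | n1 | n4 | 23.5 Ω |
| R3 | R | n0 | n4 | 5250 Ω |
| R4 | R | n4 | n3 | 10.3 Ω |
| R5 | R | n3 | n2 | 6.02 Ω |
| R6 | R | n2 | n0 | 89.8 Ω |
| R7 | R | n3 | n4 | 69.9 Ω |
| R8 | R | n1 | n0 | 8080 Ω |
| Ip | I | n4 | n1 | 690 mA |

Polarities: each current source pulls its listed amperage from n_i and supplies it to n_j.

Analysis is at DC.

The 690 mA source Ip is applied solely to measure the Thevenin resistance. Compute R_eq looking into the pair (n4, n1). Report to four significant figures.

Element admittances at DC:
  Y(R1) = 0.02762 S between n3,n0
  Y(R2) = 0.04255 S between n1,n4
  Y(R3) = 0.0001905 S between n0,n4
  Y(R4) = 0.09709 S between n4,n3
  Y(R5) = 0.1661 S between n3,n2
  Y(R6) = 0.01114 S between n2,n0
  Y(R7) = 0.01431 S between n3,n4
  Y(R8) = 0.0001238 S between n1,n0
  Ip: injects 0.69 A into n1 (from n4)
Assemble and solve the 4×4 MNA system:
  V(n1)=16.10  V(n2)=-0.04873  V(n3)=-0.05200  V(n4)=-0.06977

R_eq = 23.43 Ω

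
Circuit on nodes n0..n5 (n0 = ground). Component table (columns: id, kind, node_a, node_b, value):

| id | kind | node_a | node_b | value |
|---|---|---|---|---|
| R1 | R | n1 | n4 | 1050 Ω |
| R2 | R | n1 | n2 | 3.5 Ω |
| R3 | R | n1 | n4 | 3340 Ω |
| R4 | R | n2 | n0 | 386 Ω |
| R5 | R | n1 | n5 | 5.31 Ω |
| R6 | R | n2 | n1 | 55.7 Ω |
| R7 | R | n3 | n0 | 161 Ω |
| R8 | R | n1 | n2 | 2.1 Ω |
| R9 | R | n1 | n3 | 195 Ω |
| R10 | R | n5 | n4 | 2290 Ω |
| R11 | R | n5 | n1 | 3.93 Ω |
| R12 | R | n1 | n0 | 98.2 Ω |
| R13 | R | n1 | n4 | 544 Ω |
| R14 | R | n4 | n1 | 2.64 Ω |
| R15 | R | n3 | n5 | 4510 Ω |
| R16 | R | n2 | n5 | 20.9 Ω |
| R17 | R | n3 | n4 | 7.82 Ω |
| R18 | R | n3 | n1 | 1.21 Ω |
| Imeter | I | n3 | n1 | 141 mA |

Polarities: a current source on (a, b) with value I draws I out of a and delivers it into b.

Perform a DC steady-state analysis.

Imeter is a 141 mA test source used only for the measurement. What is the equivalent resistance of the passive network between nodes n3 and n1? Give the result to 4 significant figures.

R_eq = 1.073 Ω

Element admittances at DC:
  Y(R1) = 0.0009524 S between n1,n4
  Y(R2) = 0.2857 S between n1,n2
  Y(R3) = 0.0002994 S between n1,n4
  Y(R4) = 0.002591 S between n2,n0
  Y(R5) = 0.1883 S between n1,n5
  Y(R6) = 0.01795 S between n2,n1
  Y(R7) = 0.006211 S between n3,n0
  Y(R8) = 0.4762 S between n1,n2
  Y(R9) = 0.005128 S between n1,n3
  Y(R10) = 0.0004367 S between n5,n4
  Y(R11) = 0.2545 S between n5,n1
  Y(R12) = 0.01018 S between n1,n0
  Y(R13) = 0.001838 S between n1,n4
  Y(R14) = 0.3788 S between n4,n1
  Y(R15) = 0.0002217 S between n3,n5
  Y(R16) = 0.04785 S between n2,n5
  Y(R17) = 0.1279 S between n3,n4
  Y(R18) = 0.8264 S between n3,n1
  Imeter: injects 0.141 A into n1 (from n3)
Assemble and solve the 5×5 MNA system:
  V(n1)=0.04953  V(n2)=0.04937  V(n3)=-0.1018  V(n4)=0.01160  V(n5)=0.04941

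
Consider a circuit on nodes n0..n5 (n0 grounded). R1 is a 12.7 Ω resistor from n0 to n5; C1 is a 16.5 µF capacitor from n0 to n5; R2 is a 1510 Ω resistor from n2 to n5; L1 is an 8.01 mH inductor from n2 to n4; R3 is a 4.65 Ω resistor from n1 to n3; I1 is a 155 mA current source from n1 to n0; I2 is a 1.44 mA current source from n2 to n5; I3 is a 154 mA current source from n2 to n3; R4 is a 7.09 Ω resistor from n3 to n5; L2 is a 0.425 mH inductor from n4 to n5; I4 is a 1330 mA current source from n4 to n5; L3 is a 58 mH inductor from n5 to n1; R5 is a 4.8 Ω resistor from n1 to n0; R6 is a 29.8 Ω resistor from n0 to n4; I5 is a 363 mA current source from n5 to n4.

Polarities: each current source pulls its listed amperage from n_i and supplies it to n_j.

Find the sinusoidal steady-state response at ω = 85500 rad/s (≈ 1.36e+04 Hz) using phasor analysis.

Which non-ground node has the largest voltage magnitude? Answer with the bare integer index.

2

Element admittances at ω=85500 rad/s:
  Y(R1) = 0.07874+0.000j S between n0,n5
  Y(C1) = 0.000+1.411j S between n0,n5
  Y(R2) = 0.0006623+0.000j S between n2,n5
  Y(L1) = 0.000-0.001460j S between n2,n4
  Y(R3) = 0.2151+0.000j S between n1,n3
  I1: injects 0.155 A into n0 (from n1)
  I2: injects 0.00144 A into n5 (from n2)
  I3: injects 0.154 A into n3 (from n2)
  Y(R4) = 0.1410+0.000j S between n3,n5
  Y(L2) = 0.000-0.02752j S between n4,n5
  I4: injects 1.33 A into n5 (from n4)
  Y(L3) = 0.000-0.0002017j S between n5,n1
  Y(R5) = 0.2083+0.000j S between n1,n0
  Y(R6) = 0.03356+0.000j S between n0,n4
  I5: injects 0.363 A into n4 (from n5)
Assemble and solve the 5×5 MNA system:
  V(n1)=-0.09719-0.1055j  V(n2)=-62.23-93.09j  V(n3)=0.5296-0.2073j  V(n4)=-20.18-15.04j  V(n5)=0.3935-0.3624j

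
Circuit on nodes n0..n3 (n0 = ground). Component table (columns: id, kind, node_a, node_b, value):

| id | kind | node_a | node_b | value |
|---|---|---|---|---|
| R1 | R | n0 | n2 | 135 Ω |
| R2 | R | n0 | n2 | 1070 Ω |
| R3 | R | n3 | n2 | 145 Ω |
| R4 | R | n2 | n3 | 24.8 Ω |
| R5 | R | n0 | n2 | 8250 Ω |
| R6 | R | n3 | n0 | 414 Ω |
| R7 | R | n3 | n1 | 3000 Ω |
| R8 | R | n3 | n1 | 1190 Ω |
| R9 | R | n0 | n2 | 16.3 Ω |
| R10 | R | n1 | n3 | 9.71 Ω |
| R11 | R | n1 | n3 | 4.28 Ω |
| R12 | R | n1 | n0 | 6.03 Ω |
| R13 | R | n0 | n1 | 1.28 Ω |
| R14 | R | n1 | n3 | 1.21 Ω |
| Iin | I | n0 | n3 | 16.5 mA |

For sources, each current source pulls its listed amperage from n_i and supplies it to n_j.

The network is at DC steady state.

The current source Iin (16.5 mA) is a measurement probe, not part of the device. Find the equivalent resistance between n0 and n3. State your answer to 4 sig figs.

Element admittances at DC:
  Y(R1) = 0.007407 S between n0,n2
  Y(R2) = 0.0009346 S between n0,n2
  Y(R3) = 0.006897 S between n3,n2
  Y(R4) = 0.04032 S between n2,n3
  Y(R5) = 0.0001212 S between n0,n2
  Y(R6) = 0.002415 S between n3,n0
  Y(R7) = 0.0003333 S between n3,n1
  Y(R8) = 0.0008403 S between n3,n1
  Y(R9) = 0.06135 S between n0,n2
  Y(R10) = 0.1030 S between n1,n3
  Y(R11) = 0.2336 S between n1,n3
  Y(R12) = 0.1658 S between n1,n0
  Y(R13) = 0.7812 S between n0,n1
  Y(R14) = 0.8264 S between n1,n3
  Iin: injects 0.0165 A into n3 (from n0)
Assemble and solve the 3×3 MNA system:
  V(n1)=0.01646  V(n2)=0.01204  V(n3)=0.02985

R_eq = 1.809 Ω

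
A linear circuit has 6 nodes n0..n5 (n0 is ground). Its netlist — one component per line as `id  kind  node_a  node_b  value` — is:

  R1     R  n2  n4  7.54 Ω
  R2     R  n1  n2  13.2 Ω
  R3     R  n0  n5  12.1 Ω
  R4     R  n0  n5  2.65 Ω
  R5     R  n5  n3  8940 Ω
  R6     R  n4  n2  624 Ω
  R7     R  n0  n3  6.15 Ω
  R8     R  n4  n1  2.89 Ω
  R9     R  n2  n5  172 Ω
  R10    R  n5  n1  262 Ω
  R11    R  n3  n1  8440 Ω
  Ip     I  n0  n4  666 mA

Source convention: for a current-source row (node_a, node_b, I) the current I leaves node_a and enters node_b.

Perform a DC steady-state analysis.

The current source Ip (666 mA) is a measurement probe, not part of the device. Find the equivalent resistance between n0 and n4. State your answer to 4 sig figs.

MNA unknowns: 5 node voltages V₁..V_5
R1: Y=0.1326 on G[2,4]
R2: Y=0.07576 on G[1,2]
R3: Y=0.08264 on G[0,5]
R4: Y=0.3774 on G[0,5]
R5: Y=0.0001119 on G[5,3]
R6: Y=0.001603 on G[4,2]
R7: Y=0.1626 on G[0,3]
R8: Y=0.3460 on G[4,1]
R9: Y=0.005814 on G[2,5]
R10: Y=0.003817 on G[5,1]
R11: Y=0.0001185 on G[3,1]
Ip: z[0]−=0.666, z[4]+=0.666
solve → V1=70.45, V2=69.24, V3=0.05224, V4=71.49, V5=1.429

R_eq = 107.3 Ω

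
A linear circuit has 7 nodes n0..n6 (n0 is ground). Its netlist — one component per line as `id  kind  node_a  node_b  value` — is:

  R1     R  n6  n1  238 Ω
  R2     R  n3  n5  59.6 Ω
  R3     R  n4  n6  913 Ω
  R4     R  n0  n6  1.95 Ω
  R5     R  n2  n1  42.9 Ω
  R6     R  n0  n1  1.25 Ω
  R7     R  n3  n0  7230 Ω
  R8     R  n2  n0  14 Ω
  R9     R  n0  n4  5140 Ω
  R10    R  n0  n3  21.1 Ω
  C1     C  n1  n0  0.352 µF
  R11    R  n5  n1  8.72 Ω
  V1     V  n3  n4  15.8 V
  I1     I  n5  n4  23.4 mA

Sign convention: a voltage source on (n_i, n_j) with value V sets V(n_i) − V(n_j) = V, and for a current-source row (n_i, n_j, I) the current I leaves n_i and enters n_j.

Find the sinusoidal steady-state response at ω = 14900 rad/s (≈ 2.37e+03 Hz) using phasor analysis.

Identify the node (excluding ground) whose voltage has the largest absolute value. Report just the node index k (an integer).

4

Element admittances at ω=14900 rad/s:
  Y(R1) = 0.004202+0.000j S between n6,n1
  Y(R2) = 0.01678+0.000j S between n3,n5
  Y(R3) = 0.001095+0.000j S between n4,n6
  Y(R4) = 0.5128+0.000j S between n0,n6
  Y(R5) = 0.02331+0.000j S between n2,n1
  Y(R6) = 0.8000+0.000j S between n0,n1
  Y(R7) = 0.0001383+0.000j S between n3,n0
  Y(R8) = 0.07143+0.000j S between n2,n0
  Y(R9) = 0.0001946+0.000j S between n0,n4
  Y(R10) = 0.04739+0.000j S between n0,n3
  Y(C1) = 0.000+0.005245j S between n1,n0
  Y(R11) = 0.1147+0.000j S between n5,n1
  V1: constraint V(n3)−V(n4) = 15.8
  I1: injects 0.0234 A into n4 (from n5)
Assemble and solve the 7×7 MNA system:
  V(n1)=-0.01338+8.425e-05j  V(n2)=-0.003292+2.073e-05j  V(n3)=0.6392+1.945e-05j  V(n4)=-15.16+1.945e-05j  V(n5)=-0.1081+7.598e-05j  V(n6)=-0.03216+7.244e-07j
  i(V1)=-0.04292+2.429e-08j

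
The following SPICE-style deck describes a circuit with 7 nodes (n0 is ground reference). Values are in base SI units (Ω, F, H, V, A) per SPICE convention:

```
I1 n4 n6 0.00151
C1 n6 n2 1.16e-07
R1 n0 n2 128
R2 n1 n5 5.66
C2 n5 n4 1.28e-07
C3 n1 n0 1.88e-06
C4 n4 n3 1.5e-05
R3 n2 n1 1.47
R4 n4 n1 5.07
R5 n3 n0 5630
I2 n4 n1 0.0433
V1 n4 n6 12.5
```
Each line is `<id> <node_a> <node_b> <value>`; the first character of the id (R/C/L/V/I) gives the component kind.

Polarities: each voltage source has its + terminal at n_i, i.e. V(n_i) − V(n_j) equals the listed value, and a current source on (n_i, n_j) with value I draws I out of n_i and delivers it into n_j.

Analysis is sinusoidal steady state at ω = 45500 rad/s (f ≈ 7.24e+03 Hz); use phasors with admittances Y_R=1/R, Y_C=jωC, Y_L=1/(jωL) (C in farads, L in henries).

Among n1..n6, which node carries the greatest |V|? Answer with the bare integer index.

MNA unknowns: 6 node voltages V₁..V_6 plus 1 source current (V1)
I1: z[4]−=0.00151, z[6]+=0.00151
C1: Y=0.000+0.005278j on G[6,2]
R1: Y=0.007812+0.000j on G[0,2]
R2: Y=0.1767+0.000j on G[1,5]
C2: Y=0.000+0.005824j on G[5,4]
C3: Y=0.000+0.08554j on G[1,0]
C4: Y=0.000+0.6825j on G[4,3]
R3: Y=0.6803+0.000j on G[2,1]
R4: Y=0.1972+0.000j on G[4,1]
R5: Y=0.0001776+0.000j on G[3,0]
I2: z[4]−=0.0433, z[1]+=0.0433
V1: row V4−V6=12.5, i_V1 at 4,6
solve → V1=0.008174+3.561e-05j, V2=0.004689-0.09733j, V3=-0.1891+0.3448j, V4=-0.1890+0.3449j, V5=-0.003396-0.006082j, V6=-12.69+0.3449j
aux → i_V1=-0.003844-0.06700j

6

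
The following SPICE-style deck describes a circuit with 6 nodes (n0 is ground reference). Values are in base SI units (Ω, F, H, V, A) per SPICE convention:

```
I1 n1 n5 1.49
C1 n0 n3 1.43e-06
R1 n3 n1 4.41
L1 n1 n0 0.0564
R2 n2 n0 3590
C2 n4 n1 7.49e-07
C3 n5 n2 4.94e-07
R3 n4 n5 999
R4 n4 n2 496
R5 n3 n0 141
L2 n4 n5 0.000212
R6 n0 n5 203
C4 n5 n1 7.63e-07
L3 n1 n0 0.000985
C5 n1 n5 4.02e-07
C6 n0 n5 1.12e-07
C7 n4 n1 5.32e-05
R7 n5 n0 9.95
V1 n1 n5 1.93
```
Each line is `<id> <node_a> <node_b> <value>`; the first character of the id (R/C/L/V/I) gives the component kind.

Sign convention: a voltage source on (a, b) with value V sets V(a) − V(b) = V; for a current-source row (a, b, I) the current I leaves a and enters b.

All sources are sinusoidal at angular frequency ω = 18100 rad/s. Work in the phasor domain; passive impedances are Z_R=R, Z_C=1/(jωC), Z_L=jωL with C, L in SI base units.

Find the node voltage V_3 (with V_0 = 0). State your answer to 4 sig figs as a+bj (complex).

Element admittances at ω=18100 rad/s:
  I1: injects 1.49 A into n5 (from n1)
  Y(C1) = 0.000+0.02588j S between n0,n3
  Y(R1) = 0.2268+0.000j S between n3,n1
  Y(L1) = 0.000-0.0009796j S between n1,n0
  Y(R2) = 0.0002786+0.000j S between n2,n0
  Y(C2) = 0.000+0.01356j S between n4,n1
  Y(C3) = 0.000+0.008941j S between n5,n2
  Y(R3) = 0.001001+0.000j S between n4,n5
  Y(R4) = 0.002016+0.000j S between n4,n2
  Y(R5) = 0.007092+0.000j S between n3,n0
  Y(L2) = 0.000-0.2606j S between n4,n5
  Y(R6) = 0.004926+0.000j S between n0,n5
  Y(C4) = 0.000+0.01381j S between n5,n1
  Y(L3) = 0.000-0.05609j S between n1,n0
  Y(C5) = 0.000+0.007276j S between n1,n5
  Y(C6) = 0.000+0.002027j S between n0,n5
  Y(C7) = 0.000+0.9629j S between n4,n1
  Y(R7) = 0.1005+0.000j S between n5,n0
  V1: constraint V(n1)−V(n5) = 1.93
Assemble and solve the 6×6 MNA system:
  V(n1)=1.642+0.4769j  V(n2)=-0.1550-0.09109j  V(n3)=1.623+0.2828j  V(n4)=2.343+0.4876j  V(n5)=-0.2883+0.4769j
  i(V1)=-1.532+0.6934j

1.623+0.2828j V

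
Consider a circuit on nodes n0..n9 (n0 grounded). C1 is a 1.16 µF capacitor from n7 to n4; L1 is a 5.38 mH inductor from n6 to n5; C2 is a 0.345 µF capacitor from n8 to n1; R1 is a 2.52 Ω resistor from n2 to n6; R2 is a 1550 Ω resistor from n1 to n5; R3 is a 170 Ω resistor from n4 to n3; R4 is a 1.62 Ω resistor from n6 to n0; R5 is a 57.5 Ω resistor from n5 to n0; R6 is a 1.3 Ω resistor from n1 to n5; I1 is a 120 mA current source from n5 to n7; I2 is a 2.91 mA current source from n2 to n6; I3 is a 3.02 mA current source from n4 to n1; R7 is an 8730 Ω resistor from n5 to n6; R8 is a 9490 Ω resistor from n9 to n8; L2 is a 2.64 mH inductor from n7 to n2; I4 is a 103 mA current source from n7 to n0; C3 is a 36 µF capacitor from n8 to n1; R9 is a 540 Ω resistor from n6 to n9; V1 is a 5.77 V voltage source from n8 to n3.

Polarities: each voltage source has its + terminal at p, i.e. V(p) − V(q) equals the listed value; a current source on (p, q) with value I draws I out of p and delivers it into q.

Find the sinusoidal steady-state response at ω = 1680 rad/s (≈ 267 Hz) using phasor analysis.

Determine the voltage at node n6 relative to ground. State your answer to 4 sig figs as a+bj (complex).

Apply KCL at each of the 9 non-ground nodes and solve the resulting linear system.
Node n1: branches {C2, R2, R6, I3, C3} → V_1 = -0.4148-0.9578j
Node n2: branches {R1, I2, L2} → V_2 = -0.1246-0.002505j
Node n3: branches {R3, V1} → V_3 = -5.989-0.9408j
Node n4: branches {C1, R3, I3} → V_4 = -6.166+1.078j
Node n5: branches {L1, R2, R5, R6, I1, R7} → V_5 = -0.4174-0.9734j
Node n6: branches {L1, R1, R4, I2, R7, R9} → V_6 = -0.1551+0.02742j
Node n7: branches {C1, I1, L2, I4} → V_7 = -0.07190+0.06413j
Node n8: branches {C2, R8, C3, V1} → V_8 = -0.2187-0.9408j
Node n9: branches {R8, R9} → V_9 = -0.1585-0.02471j
Source currents: i(V1)=0.001044-0.01188j

-0.1551+0.02742j V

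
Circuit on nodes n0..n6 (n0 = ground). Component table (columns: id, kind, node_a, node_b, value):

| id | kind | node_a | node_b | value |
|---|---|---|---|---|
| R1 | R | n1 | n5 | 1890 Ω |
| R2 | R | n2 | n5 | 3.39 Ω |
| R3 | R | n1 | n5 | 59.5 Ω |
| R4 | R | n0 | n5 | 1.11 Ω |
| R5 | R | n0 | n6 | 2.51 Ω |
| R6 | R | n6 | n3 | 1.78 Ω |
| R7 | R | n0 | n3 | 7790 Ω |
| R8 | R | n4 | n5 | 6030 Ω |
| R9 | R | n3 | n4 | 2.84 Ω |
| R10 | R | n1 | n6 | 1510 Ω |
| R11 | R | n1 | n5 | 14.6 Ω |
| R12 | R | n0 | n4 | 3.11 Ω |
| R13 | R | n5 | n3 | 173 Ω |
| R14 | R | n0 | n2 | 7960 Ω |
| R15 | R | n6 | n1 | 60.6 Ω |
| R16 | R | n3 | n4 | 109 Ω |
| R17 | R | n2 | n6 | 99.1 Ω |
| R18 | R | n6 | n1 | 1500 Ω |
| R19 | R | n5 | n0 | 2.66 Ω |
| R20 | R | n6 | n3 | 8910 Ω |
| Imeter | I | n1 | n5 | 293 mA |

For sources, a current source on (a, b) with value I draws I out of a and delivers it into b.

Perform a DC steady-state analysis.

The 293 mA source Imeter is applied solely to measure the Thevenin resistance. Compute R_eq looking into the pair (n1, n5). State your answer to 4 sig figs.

MNA unknowns: 6 node voltages V₁..V_6
R1: Y=0.0005291 on G[1,5]
R2: Y=0.2950 on G[2,5]
R3: Y=0.01681 on G[1,5]
R4: Y=0.9009 on G[0,5]
R5: Y=0.3984 on G[0,6]
R6: Y=0.5618 on G[6,3]
R7: Y=0.0001284 on G[0,3]
R8: Y=0.0001658 on G[4,5]
R9: Y=0.3521 on G[3,4]
R10: Y=0.0006623 on G[1,6]
R11: Y=0.06849 on G[1,5]
R12: Y=0.3215 on G[0,4]
R13: Y=0.005780 on G[5,3]
R14: Y=0.0001256 on G[0,2]
R15: Y=0.01650 on G[6,1]
R16: Y=0.009174 on G[3,4]
R17: Y=0.01009 on G[2,6]
R18: Y=0.0006667 on G[6,1]
R19: Y=0.3759 on G[5,0]
R20: Y=0.0001122 on G[6,3]
Imeter: z[1]−=0.293, z[5]+=0.293
solve → V1=-2.812, V2=0.03243, V3=-0.06715, V4=-0.03551, V5=0.03659, V6=-0.08858

R_eq = 9.720 Ω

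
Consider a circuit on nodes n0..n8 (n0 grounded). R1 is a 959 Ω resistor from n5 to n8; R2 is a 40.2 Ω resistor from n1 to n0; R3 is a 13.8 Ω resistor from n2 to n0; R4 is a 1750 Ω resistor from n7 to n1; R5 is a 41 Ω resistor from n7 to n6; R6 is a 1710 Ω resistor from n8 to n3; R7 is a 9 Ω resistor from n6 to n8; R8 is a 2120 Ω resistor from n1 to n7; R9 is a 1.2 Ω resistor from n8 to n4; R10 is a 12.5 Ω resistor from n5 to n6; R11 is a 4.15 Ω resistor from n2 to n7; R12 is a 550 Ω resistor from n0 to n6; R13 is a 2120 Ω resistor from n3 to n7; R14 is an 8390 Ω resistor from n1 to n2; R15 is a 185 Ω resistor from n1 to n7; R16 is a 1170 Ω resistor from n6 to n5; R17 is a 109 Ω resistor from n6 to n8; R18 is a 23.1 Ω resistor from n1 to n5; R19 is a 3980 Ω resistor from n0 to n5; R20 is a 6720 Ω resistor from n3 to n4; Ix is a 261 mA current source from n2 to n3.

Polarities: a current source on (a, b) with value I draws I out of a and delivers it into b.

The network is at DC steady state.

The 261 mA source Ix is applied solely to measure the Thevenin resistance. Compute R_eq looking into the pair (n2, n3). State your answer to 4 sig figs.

Apply KCL at each of the 8 non-ground nodes and solve the resulting linear system.
Node n1: branches {R2, R4, R8, R14, R15, R18} → V_1 = 1.853
Node n2: branches {R3, R11, R14, Ix} → V_2 = -0.7446
Node n3: branches {R6, R13, R20, Ix} → V_3 = 219.7
Node n4: branches {R9, R20} → V_4 = 5.211
Node n5: branches {R1, R10, R16, R18, R19} → V_5 = 3.185
Node n6: branches {R5, R7, R10, R12, R16, R17} → V_6 = 3.882
Node n7: branches {R4, R5, R8, R11, R13, R15} → V_7 = 0.1133
Node n8: branches {R1, R6, R7, R9, R17} → V_8 = 5.173

R_eq = 844.8 Ω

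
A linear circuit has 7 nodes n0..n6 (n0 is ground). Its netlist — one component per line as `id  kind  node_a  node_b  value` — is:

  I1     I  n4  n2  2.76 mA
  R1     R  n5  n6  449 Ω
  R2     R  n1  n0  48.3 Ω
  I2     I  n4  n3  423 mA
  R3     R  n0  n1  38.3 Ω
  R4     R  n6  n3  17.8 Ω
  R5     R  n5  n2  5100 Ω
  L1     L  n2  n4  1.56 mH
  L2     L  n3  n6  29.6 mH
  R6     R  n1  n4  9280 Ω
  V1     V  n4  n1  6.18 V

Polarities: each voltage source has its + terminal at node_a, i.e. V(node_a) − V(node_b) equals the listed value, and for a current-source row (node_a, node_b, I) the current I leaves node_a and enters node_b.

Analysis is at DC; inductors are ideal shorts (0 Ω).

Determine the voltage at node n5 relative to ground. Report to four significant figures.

MNA unknowns: 6 node voltages V₁..V_6 plus 3 source currents (L1, L2, V1)
I1: z[4]−=0.00276, z[2]+=0.00276
R1: Y=0.002227 on G[5,6]
R2: Y=0.02070 on G[1,0]
I2: z[4]−=0.423, z[3]+=0.423
R3: Y=0.02611 on G[0,1]
R4: Y=0.05618 on G[6,3]
R5: Y=0.0001961 on G[5,2]
L1: row V2−V4=0, i_L1 at 2,4
L2: row V3−V6=0, i_L2 at 3,6
R6: Y=0.0001078 on G[1,4]
V1: row V4−V1=6.18, i_V1 at 4,1
solve → V1=0.000, V2=6.180, V3=2353, V4=6.180, V5=2163, V6=2353
aux → i_L1=0.4258, i_L2=0.4230, i_V1=-0.0006659

2163 V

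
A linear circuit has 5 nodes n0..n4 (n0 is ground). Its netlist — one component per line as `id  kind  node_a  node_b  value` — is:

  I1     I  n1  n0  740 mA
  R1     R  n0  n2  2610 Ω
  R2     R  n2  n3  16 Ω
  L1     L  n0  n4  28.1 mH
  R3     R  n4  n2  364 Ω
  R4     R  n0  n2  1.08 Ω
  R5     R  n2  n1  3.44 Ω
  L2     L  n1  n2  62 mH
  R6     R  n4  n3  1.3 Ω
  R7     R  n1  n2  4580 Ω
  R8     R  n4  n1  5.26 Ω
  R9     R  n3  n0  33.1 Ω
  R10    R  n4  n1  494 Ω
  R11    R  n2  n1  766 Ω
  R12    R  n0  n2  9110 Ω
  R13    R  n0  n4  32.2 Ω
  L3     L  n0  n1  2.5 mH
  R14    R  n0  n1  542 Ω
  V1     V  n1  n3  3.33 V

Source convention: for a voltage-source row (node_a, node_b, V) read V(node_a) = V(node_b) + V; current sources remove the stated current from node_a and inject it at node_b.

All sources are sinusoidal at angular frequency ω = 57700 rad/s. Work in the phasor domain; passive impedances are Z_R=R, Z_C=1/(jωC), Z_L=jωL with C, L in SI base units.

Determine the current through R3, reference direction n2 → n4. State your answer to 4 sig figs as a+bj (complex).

0.009000+7.288e-05j A

MNA unknowns: 4 node voltages V₁..V_4 plus 1 source current (V1)
I1: z[1]−=0.74, z[0]+=0.74
R1: Y=0.0003831+0.000j on G[0,2]
R2: Y=0.06250+0.000j on G[2,3]
L1: Y=0.000-0.0006168j on G[0,4]
R3: Y=0.002747+0.000j on G[4,2]
R4: Y=0.9259+0.000j on G[0,2]
R5: Y=0.2907+0.000j on G[2,1]
L2: Y=0.000-0.0002795j on G[1,2]
R6: Y=0.7692+0.000j on G[4,3]
R7: Y=0.0002183+0.000j on G[1,2]
R8: Y=0.1901+0.000j on G[4,1]
R9: Y=0.03021+0.000j on G[3,0]
R10: Y=0.002024+0.000j on G[4,1]
R11: Y=0.001305+0.000j on G[2,1]
R12: Y=0.0001098+0.000j on G[0,2]
R13: Y=0.03106+0.000j on G[0,4]
L3: Y=0.000-0.006932j on G[0,1]
R14: Y=0.001845+0.000j on G[0,1]
V1: row V1−V3=3.33, i_V1 at 1,3
solve → V1=-1.262-0.03489j, V2=-0.5190-0.009556j, V3=-4.592-0.03489j, V4=-3.795-0.03609j
aux → i_V1=-1.007-0.001720j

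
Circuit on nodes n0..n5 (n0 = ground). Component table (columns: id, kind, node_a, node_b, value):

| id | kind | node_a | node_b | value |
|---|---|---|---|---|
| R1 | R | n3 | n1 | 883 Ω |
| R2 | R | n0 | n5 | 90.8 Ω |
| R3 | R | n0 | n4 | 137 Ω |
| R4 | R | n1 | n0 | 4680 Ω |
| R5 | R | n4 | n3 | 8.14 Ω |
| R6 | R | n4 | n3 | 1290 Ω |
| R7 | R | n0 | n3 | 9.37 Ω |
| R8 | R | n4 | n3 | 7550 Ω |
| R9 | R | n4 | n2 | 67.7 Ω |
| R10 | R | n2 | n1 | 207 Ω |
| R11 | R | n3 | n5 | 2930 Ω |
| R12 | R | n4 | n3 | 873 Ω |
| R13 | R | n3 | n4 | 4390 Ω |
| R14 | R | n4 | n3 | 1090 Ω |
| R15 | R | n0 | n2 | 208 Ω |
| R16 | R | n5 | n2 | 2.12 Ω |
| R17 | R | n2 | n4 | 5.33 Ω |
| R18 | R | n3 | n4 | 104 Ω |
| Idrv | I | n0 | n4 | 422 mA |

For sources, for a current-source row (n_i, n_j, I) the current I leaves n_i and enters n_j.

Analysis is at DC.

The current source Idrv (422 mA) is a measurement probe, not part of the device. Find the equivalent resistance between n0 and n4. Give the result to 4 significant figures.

Apply KCL at each of the 5 non-ground nodes and solve the resulting linear system.
Node n1: branches {R1, R4, R10} → V_1 = 4.266
Node n2: branches {R9, R10, R15, R16, R17} → V_2 = 4.776
Node n3: branches {R1, R5, R6, R7, R8, R11, R12, R13, R14, R18} → V_3 = 2.896
Node n4: branches {R3, R5, R6, R8, R9, R12, R13, R14, R17, R18, Idrv} → V_4 = 5.159
Node n5: branches {R2, R11, R16} → V_5 = 4.666

R_eq = 12.22 Ω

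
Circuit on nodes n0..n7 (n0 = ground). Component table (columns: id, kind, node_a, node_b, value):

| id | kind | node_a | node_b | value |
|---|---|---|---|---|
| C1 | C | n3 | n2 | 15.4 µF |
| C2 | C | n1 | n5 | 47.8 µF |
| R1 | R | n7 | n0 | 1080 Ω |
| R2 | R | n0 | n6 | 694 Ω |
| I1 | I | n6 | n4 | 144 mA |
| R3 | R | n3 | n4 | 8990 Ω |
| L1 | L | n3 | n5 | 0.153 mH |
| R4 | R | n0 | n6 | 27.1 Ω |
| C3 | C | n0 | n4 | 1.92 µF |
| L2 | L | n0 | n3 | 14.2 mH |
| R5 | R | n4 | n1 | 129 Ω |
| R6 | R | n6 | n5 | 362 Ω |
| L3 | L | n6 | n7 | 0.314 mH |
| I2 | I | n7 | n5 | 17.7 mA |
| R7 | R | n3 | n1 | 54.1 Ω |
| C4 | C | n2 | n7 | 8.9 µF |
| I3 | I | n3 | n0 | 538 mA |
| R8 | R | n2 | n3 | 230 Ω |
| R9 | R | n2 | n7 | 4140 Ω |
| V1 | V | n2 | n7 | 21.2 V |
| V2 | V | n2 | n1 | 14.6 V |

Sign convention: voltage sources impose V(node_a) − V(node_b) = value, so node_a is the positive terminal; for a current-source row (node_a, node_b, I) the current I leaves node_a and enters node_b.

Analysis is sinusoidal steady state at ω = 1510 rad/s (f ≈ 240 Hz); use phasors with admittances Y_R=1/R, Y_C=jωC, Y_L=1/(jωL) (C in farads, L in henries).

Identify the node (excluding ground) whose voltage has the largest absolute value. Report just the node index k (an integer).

Apply KCL at each of the 7 non-ground nodes and solve the resulting linear system.
Node n1: branches {C2, R5, R7, V2} → V_1 = -4.832-6.241j
Node n2: branches {C1, C4, R8, R9, V1, V2} → V_2 = 9.768-6.241j
Node n3: branches {C1, R3, L1, L2, R7, I3, R8} → V_3 = -4.517-2.426j
Node n4: branches {I1, R3, C3, R5} → V_4 = 9.863-9.824j
Node n5: branches {C2, L1, R6, I2} → V_5 = -4.510-2.362j
Node n6: branches {R2, I1, R4, R6, L3} → V_6 = -11.55-6.090j
Node n7: branches {R1, L3, I2, C4, R9, V1} → V_7 = -11.43-6.241j
Source currents: i(V1)=-0.3162-0.5345j, i(V2)=0.1603-0.06602j

4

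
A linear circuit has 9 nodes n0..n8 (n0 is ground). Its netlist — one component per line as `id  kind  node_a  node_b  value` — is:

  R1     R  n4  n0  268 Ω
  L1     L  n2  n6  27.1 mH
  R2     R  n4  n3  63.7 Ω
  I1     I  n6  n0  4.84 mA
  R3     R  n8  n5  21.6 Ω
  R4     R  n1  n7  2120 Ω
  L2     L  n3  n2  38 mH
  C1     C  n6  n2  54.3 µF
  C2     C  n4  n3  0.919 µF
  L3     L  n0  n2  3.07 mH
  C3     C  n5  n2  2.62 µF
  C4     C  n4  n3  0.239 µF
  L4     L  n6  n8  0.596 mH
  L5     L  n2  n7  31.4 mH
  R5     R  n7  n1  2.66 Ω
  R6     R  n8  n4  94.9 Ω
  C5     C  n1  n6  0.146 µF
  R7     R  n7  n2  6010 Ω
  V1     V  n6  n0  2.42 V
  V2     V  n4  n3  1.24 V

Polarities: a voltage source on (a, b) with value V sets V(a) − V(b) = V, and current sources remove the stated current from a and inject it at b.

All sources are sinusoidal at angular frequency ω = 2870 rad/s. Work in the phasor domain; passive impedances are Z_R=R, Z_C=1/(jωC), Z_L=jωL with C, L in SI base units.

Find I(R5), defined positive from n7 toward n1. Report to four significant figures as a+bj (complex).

-0.0007907+0.003920j A

Element admittances at ω=2870 rad/s:
  Y(R1) = 0.003731+0.000j S between n4,n0
  Y(L1) = 0.000-0.01286j S between n2,n6
  Y(R2) = 0.01570+0.000j S between n4,n3
  I1: injects 0.00484 A into n0 (from n6)
  Y(R3) = 0.04630+0.000j S between n8,n5
  Y(R4) = 0.0004717+0.000j S between n1,n7
  Y(L2) = 0.000-0.009169j S between n3,n2
  Y(C1) = 0.000+0.1558j S between n6,n2
  Y(C2) = 0.000+0.002638j S between n4,n3
  Y(L3) = 0.000-0.1135j S between n0,n2
  Y(C3) = 0.000+0.007519j S between n5,n2
  Y(C4) = 0.000+0.0006859j S between n4,n3
  Y(L4) = 0.000-0.5846j S between n6,n8
  Y(L5) = 0.000-0.01110j S between n2,n7
  Y(R5) = 0.3759+0.000j S between n7,n1
  Y(R6) = 0.01054+0.000j S between n8,n4
  Y(C5) = 0.000+0.0004190j S between n1,n6
  Y(R7) = 0.0001664+0.000j S between n7,n2
  V1: constraint V(n6)−V(n0) = 2.42
  V2: constraint V(n4)−V(n3) = 1.24
Assemble and solve the 10×10 MNA system:
  V(n1)=11.79+1.889j  V(n2)=11.43+1.834j  V(n3)=4.523-4.396j  V(n4)=5.763-4.396j  V(n5)=2.335+1.534j  V(n6)=2.420+0.000j  V(n7)=11.78+1.900j  V(n8)=2.383+0.05707j
  i(V1)=-0.2345+1.314j  i(V2)=-0.07659+0.05920j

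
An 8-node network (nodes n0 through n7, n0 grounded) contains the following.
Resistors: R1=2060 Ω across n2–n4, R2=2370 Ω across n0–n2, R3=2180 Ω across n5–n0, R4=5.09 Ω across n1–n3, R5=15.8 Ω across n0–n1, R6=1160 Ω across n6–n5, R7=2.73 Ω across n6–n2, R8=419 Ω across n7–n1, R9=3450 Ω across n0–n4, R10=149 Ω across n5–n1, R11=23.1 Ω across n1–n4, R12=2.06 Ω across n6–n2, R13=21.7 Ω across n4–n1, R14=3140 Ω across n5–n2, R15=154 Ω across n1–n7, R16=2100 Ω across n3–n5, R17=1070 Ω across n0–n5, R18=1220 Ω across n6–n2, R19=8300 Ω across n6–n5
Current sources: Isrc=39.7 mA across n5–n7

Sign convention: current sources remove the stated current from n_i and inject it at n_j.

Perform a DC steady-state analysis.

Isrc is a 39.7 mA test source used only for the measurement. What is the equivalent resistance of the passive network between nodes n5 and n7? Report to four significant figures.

Apply KCL at each of the 7 non-ground nodes and solve the resulting linear system.
Node n1: branches {R4, R5, R8, R10, R11, R13, R15} → V_1 = 0.1101
Node n2: branches {R1, R2, R7, R12, R14, R18} → V_2 = -2.491
Node n3: branches {R4, R16} → V_3 = 0.09950
Node n4: branches {R1, R9, R11, R13} → V_4 = 0.09572
Node n5: branches {R3, R6, R10, R14, R16, R17, R19, Isrc} → V_5 = -4.266
Node n6: branches {R6, R7, R12, R18, R19} → V_6 = -2.493
Node n7: branches {R8, R15, Isrc} → V_7 = 4.581

R_eq = 222.8 Ω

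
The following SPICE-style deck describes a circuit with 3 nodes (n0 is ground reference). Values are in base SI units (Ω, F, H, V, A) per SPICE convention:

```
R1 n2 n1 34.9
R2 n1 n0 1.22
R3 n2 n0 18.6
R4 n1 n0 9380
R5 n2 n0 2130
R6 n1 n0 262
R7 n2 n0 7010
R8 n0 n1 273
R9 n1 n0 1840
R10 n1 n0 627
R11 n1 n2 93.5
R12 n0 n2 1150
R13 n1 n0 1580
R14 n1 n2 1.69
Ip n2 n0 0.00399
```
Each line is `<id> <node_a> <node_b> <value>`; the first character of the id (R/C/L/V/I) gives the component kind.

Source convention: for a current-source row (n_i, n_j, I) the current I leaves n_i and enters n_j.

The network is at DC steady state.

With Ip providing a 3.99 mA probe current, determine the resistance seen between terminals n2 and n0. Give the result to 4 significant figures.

R_eq = 2.417 Ω

MNA unknowns: 2 node voltages V₁..V_2
R1: Y=0.02865 on G[2,1]
R2: Y=0.8197 on G[1,0]
R3: Y=0.05376 on G[2,0]
R4: Y=0.0001066 on G[1,0]
R5: Y=0.0004695 on G[2,0]
R6: Y=0.003817 on G[1,0]
R7: Y=0.0001427 on G[2,0]
R8: Y=0.003663 on G[0,1]
R9: Y=0.0005435 on G[1,0]
R10: Y=0.001595 on G[1,0]
R11: Y=0.01070 on G[1,2]
R12: Y=0.0008696 on G[0,2]
R13: Y=0.0006329 on G[1,0]
R14: Y=0.5917 on G[1,2]
Ip: z[2]−=0.00399, z[0]+=0.00399
solve → V1=-0.004165, V2=-0.009644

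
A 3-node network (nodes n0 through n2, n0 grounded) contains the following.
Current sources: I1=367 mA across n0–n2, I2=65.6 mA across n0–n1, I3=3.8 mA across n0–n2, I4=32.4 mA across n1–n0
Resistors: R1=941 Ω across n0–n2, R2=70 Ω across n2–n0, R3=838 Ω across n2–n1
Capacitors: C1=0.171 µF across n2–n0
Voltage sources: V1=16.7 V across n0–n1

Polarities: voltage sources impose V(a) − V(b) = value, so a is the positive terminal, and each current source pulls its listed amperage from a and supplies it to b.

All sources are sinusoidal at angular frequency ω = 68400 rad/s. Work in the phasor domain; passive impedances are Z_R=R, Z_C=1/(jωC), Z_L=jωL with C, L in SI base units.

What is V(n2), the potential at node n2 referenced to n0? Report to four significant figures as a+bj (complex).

14.14-9.999j V

MNA unknowns: 2 node voltages V₁..V_2 plus 1 source current (V1)
I1: z[0]−=0.367, z[2]+=0.367
R1: Y=0.001063+0.000j on G[0,2]
C1: Y=0.000+0.01170j on G[2,0]
I2: z[0]−=0.0656, z[1]+=0.0656
R2: Y=0.01429+0.000j on G[2,0]
I3: z[0]−=0.0038, z[2]+=0.0038
R3: Y=0.001193+0.000j on G[2,1]
I4: z[1]−=0.0324, z[0]+=0.0324
V1: row V0−V1=16.7, i_V1 at 0,1
solve → V1=-16.70+0.000j, V2=14.14-9.999j
aux → i_V1=-0.07000+0.01193j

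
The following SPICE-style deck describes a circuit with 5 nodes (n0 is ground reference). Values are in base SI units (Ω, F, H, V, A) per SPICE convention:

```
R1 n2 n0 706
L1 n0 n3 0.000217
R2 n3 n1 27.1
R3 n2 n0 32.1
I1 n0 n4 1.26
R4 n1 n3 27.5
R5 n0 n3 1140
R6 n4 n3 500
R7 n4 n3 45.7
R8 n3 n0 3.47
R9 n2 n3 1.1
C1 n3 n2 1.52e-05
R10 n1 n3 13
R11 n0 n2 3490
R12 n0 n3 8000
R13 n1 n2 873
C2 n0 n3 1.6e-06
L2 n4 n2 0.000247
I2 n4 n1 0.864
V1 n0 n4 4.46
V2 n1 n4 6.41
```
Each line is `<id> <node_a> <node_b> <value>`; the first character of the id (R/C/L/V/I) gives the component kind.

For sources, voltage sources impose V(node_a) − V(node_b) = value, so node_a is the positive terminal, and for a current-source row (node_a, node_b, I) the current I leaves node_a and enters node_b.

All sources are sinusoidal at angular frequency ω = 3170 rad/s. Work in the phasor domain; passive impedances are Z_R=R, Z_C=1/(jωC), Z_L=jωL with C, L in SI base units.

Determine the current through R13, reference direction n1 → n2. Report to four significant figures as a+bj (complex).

0.005770-0.001587j A

Apply KCL at each of the 4 non-ground nodes and solve the resulting linear system.
Node n1: branches {R2, R4, R10, R13, I2, V2} → V_1 = 1.950+0.000j
Node n2: branches {R1, R3, R9, C1, R11, R13, L2} → V_2 = -3.088+1.385j
Node n3: branches {L1, R2, R4, R5, R6, R7, R8, R9, C1, R10, R12, C2} → V_3 = -1.364-0.5825j
Node n4: branches {I1, R6, R7, L2, I2, V1, V2} → V_4 = -4.460+0.000j
Source currents: i(V1)=-2.600+1.853j, i(V2)=0.3605-0.08589j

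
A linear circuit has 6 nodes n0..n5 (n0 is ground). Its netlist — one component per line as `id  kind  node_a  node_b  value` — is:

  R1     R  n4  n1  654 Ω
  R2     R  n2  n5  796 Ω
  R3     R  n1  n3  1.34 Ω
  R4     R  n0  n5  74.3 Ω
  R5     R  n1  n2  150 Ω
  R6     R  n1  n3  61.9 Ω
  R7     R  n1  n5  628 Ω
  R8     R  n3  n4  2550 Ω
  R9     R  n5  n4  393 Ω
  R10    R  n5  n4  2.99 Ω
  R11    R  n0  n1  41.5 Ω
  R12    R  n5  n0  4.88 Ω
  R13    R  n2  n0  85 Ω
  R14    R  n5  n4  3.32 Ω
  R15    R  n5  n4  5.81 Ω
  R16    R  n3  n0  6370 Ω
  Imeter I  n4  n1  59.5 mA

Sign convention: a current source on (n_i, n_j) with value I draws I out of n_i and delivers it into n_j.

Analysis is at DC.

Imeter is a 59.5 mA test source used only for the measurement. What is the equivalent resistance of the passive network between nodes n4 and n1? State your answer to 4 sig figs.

Element admittances at DC:
  Y(R1) = 0.001529 S between n4,n1
  Y(R2) = 0.001256 S between n2,n5
  Y(R3) = 0.7463 S between n1,n3
  Y(R4) = 0.01346 S between n0,n5
  Y(R5) = 0.006667 S between n1,n2
  Y(R6) = 0.01616 S between n1,n3
  Y(R7) = 0.001592 S between n1,n5
  Y(R8) = 0.0003922 S between n3,n4
  Y(R9) = 0.002545 S between n5,n4
  Y(R10) = 0.3344 S between n5,n4
  Y(R11) = 0.02410 S between n0,n1
  Y(R12) = 0.2049 S between n5,n0
  Y(R13) = 0.01176 S between n2,n0
  Y(R14) = 0.3012 S between n5,n4
  Y(R15) = 0.1721 S between n5,n4
  Y(R16) = 0.0001570 S between n3,n0
  Imeter: injects 0.0595 A into n1 (from n4)
Assemble and solve the 5×5 MNA system:
  V(n1)=1.816  V(n2)=0.6002  V(n3)=1.815  V(n4)=-0.3025  V(n5)=-0.2341

R_eq = 35.61 Ω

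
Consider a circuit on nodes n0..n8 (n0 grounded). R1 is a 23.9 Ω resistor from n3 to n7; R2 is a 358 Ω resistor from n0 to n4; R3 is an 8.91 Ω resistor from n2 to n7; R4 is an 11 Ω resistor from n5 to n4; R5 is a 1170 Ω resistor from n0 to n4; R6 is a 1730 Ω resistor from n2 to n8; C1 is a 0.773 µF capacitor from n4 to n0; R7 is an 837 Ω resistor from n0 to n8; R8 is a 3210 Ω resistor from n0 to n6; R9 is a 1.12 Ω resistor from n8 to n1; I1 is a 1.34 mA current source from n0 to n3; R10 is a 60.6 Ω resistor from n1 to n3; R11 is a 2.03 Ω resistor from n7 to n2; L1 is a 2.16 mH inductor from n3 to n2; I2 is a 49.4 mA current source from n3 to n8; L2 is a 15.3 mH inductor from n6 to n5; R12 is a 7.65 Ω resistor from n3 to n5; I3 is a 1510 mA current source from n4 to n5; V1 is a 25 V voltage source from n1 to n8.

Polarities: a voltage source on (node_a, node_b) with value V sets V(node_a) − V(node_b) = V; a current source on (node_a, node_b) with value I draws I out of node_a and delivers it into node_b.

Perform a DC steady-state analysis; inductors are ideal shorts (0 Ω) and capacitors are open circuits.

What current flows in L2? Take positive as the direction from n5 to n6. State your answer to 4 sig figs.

MNA unknowns: 8 node voltages V₁..V_8 plus 3 source currents (L1, L2, V1)
R1: Y=0.04184 on G[3,7]
R2: Y=0.002793 on G[0,4]
R3: Y=0.1122 on G[2,7]
R4: Y=0.09091 on G[5,4]
R5: Y=0.0008547 on G[0,4]
R6: Y=0.0005780 on G[2,8]
C1: Y=0.000 on G[4,0]
R7: Y=0.001195 on G[0,8]
R8: Y=0.0003115 on G[0,6]
R9: Y=0.8929 on G[8,1]
I1: z[0]−=0.00134, z[3]+=0.00134
R10: Y=0.01650 on G[1,3]
R11: Y=0.4926 on G[7,2]
L1: row V3−V2=0, i_L1 at 3,2
I2: z[3]−=0.0494, z[8]+=0.0494
L2: row V6−V5=0, i_L2 at 6,5
R12: Y=0.1307 on G[3,5]
I3: z[4]−=1.51, z[5]+=1.51
V1: row V1−V8=25, i_V1 at 1,8
solve → V1=20.94, V2=16.92, V3=16.92, V4=0.2546, V5=16.87, V6=16.87, V7=16.92, V8=-4.056
aux → i_L1=0.01213, i_L2=-0.005257, i_V1=-22.39

0.005257 A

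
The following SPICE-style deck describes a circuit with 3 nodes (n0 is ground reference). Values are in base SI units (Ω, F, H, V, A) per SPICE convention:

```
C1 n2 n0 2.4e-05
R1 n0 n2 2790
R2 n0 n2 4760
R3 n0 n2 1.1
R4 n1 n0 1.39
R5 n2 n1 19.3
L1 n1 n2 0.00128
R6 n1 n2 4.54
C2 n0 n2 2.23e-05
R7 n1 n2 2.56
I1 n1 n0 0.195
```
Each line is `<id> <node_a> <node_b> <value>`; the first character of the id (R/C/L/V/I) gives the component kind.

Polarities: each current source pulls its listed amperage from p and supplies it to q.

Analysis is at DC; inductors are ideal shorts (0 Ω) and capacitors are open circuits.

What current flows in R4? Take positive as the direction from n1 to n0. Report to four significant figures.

-0.08611 A

Apply KCL at each of the 2 non-ground nodes and solve the resulting linear system.
Node n1: branches {R4, R5, L1, R6, R7, I1} → V_1 = -0.1197
Node n2: branches {C1, R1, R2, R3, R5, L1, R6, C2, R7} → V_2 = -0.1197
Source currents: i(L1)=-0.1089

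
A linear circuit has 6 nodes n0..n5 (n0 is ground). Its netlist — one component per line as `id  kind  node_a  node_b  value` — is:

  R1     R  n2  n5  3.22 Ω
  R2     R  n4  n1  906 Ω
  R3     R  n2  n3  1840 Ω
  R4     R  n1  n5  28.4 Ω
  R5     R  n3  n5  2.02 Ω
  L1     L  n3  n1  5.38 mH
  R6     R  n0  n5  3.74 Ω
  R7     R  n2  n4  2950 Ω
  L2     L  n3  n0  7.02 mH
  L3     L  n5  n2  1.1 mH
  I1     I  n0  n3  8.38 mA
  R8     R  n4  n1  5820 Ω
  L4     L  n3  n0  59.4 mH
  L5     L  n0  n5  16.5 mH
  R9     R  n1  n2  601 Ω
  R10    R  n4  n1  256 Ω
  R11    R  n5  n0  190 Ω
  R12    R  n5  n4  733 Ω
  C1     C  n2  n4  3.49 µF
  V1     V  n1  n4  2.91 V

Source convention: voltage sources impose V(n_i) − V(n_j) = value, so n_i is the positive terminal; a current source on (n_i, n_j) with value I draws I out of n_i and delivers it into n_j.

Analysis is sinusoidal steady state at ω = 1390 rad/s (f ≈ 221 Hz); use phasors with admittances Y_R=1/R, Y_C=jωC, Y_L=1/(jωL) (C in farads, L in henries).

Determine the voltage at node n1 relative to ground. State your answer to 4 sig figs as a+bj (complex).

-0.05090+0.1030j V

Apply KCL at each of the 5 non-ground nodes and solve the resulting linear system.
Node n1: branches {R2, R4, L1, R8, R9, R10, V1} → V_1 = -0.05090+0.1030j
Node n2: branches {R1, R3, R7, L3, R9, C1} → V_2 = 0.02643+0.004474j
Node n3: branches {R3, R5, L1, L2, I1, L4} → V_3 = 0.03192+0.04466j
Node n4: branches {R2, R7, R8, R10, R12, C1, V1} → V_4 = -2.961+0.1030j
Node n5: branches {R1, R4, R5, R6, L3, L5, R11, R12} → V_5 = 0.009575+0.01495j
Source currents: i(V1)=-0.02062-0.01434j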